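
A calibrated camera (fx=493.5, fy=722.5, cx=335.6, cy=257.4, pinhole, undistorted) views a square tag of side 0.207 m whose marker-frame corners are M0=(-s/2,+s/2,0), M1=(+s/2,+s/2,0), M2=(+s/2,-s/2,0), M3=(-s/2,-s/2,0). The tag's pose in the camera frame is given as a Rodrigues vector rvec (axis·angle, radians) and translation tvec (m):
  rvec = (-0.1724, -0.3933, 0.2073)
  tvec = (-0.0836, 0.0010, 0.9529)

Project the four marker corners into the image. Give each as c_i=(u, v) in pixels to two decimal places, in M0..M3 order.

Intrinsics K: fx=493.5, fy=722.5, cx=335.6, cy=257.4
Marker side s = 0.207 m; corners in marker frame (Z=0):
  M0 = (-0.1035, +0.1035, 0)
  M1 = (+0.1035, +0.1035, 0)
  M2 = (+0.1035, -0.1035, 0)
  M3 = (-0.1035, -0.1035, 0)
rvec = (-0.1724, -0.3933, 0.2073), |rvec| = θ = 0.47684 rad = 27.321°
Rodrigues: sinθ=0.45898, 1−cosθ=0.11155; R = I + sinθ·[k]× + (1−cosθ)·[k]×²:
    [+0.90303 -0.16627 -0.39610]
    [+0.23280 +0.96434 +0.12594]
    [+0.36103 -0.20594 +0.90953]
t = (-0.0836, 0.0010, 0.9529) m
M0: Pc = R·M0+t = (-0.19427, +0.07671, +0.89422); u = 493.5·(-0.19427)/0.89422 + 335.6 = 228.3853, v = 722.5·(+0.07671)/0.89422 + 257.4 = 319.3826
M1: Pc = R·M1+t = (-0.00735, +0.12490, +0.96895); u = 493.5·(-0.00735)/0.96895 + 335.6 = 331.8590, v = 722.5·(+0.12490)/0.96895 + 257.4 = 350.5343
M2: Pc = R·M2+t = (+0.02707, -0.07471, +1.01158); u = 493.5·(+0.02707)/1.01158 + 335.6 = 348.8072, v = 722.5·(-0.07471)/1.01158 + 257.4 = 204.0370
M3: Pc = R·M3+t = (-0.15985, -0.12290, +0.93685); u = 493.5·(-0.15985)/0.93685 + 335.6 = 251.3939, v = 722.5·(-0.12290)/0.93685 + 257.4 = 162.6166

c0=(228.39, 319.38) c1=(331.86, 350.53) c2=(348.81, 204.04) c3=(251.39, 162.62)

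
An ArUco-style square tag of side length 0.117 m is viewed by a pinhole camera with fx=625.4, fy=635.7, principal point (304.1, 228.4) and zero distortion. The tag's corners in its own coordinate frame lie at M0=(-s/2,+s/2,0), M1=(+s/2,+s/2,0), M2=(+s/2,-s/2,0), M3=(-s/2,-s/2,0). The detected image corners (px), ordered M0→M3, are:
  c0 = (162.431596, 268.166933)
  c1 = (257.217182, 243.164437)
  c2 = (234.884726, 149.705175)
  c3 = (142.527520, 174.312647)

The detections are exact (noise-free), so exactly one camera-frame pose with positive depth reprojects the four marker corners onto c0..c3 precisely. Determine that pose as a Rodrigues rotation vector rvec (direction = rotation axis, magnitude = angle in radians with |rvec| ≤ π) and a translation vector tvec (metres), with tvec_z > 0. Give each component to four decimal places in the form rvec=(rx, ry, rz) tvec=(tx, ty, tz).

rvec=(-0.1616, 0.0369, -0.2521) tvec=(-0.1268, -0.0239, 0.7548)

Intrinsics K: fx=625.4, fy=635.7, cx=304.1, cy=228.4
Marker side s = 0.117 m; corners in marker frame (Z=0):
  M0 = (-0.0585, +0.0585, 0)
  M1 = (+0.0585, +0.0585, 0)
  M2 = (+0.0585, -0.0585, 0)
  M3 = (-0.0585, -0.0585, 0)
Detected image corners:
  c0 = (162.431596, 268.166933) px
  c1 = (257.217182, 243.164437) px
  c2 = (234.884726, 149.705175) px
  c3 = (142.527520, 174.312647) px
Planar DLT: solve 8×8 A·h = b for H (H[2,2]=1):
  H  [+795.35601 +137.24851 +199.07261]
  H  [-216.45977 +755.17393 +208.25843]
  H  [-0.02142 -0.21698 +1.00000]
B = K⁻¹H; ‖b₁‖=1.324833, ‖b₂‖=1.324833; λ = 2/(‖b₁‖+‖b₂‖) = 0.754812, sign → tz>0 ⇒ λ=+0.754812
r₁ = λ·B[:,0] = (+0.96780,-0.25121,-0.01617); r₂ = λ·B[:,1] = (+0.24529,+0.95552,-0.16378)
r₃ = r₁×r₂ = (+0.05659,+0.15454,+0.98636); SVD([r₁ r₂ r₃]) → R = UVᵀ:
  R  [+0.96780 +0.24529 +0.05659]
  R  [-0.25121 +0.95552 +0.15454]
  R  [-0.01617 -0.16378 +0.98636]
t = (-0.12676, -0.02392, +0.75481) m
tr R = 2.909678; θ = arccos((tr R − 1)/2) = 0.301678 rad = 17.285°
axis k = ((R−Rᵀ)₃₂, (R−Rᵀ)₁₃, (R−Rᵀ)₂₁) / (2 sinθ) = (-0.535667, +0.122435, -0.835506)
rvec = θ·k = (-0.161599, +0.036936, -0.252054)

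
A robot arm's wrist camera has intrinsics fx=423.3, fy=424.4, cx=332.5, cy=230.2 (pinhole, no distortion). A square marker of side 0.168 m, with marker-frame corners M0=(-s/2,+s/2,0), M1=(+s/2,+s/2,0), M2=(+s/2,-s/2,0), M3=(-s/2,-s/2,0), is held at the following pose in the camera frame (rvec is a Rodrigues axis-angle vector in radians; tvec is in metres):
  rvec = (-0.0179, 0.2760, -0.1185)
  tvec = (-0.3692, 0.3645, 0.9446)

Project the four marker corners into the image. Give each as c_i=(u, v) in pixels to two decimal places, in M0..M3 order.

Intrinsics K: fx=423.3, fy=424.4, cx=332.5, cy=230.2
Marker side s = 0.168 m; corners in marker frame (Z=0):
  M0 = (-0.0840, +0.0840, 0)
  M1 = (+0.0840, +0.0840, 0)
  M2 = (+0.0840, -0.0840, 0)
  M3 = (-0.0840, -0.0840, 0)
rvec = (-0.0179, 0.2760, -0.1185), |rvec| = θ = 0.30090 rad = 17.240°
Rodrigues: sinθ=0.29638, 1−cosθ=0.04493; R = I + sinθ·[k]× + (1−cosθ)·[k]×²:
    [+0.95523 +0.11427 +0.27291]
    [-0.11917 +0.99287 +0.00140]
    [-0.27080 -0.03386 +0.96204]
t = (-0.3692, 0.3645, 0.9446) m
M0: Pc = R·M0+t = (-0.43984, +0.45791, +0.96450); u = 423.3·(-0.43984)/0.96450 + 332.5 = 139.4632, v = 424.4·(+0.45791)/0.96450 + 230.2 = 431.6900
M1: Pc = R·M1+t = (-0.27936, +0.43789, +0.91901); u = 423.3·(-0.27936)/0.91901 + 332.5 = 203.8244, v = 424.4·(+0.43789)/0.91901 + 230.2 = 432.4189
M2: Pc = R·M2+t = (-0.29856, +0.27109, +0.92470); u = 423.3·(-0.29856)/0.92470 + 332.5 = 195.8281, v = 424.4·(+0.27109)/0.92470 + 230.2 = 354.6190
M3: Pc = R·M3+t = (-0.45904, +0.29111, +0.97019); u = 423.3·(-0.45904)/0.97019 + 332.5 = 132.2192, v = 424.4·(+0.29111)/0.97019 + 230.2 = 357.5426

c0=(139.46, 431.69) c1=(203.82, 432.42) c2=(195.83, 354.62) c3=(132.22, 357.54)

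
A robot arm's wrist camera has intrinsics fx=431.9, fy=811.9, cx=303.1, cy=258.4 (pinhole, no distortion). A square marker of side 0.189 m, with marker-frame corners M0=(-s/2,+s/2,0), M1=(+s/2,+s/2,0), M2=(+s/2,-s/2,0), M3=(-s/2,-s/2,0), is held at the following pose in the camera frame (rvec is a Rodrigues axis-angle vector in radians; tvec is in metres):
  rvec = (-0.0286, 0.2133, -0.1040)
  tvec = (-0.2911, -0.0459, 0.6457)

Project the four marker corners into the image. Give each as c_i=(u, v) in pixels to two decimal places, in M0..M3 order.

c0=(59.35, 329.65) c1=(171.34, 308.03) c2=(159.94, 65.13) c3=(49.86, 100.89)

Intrinsics K: fx=431.9, fy=811.9, cx=303.1, cy=258.4
Marker side s = 0.189 m; corners in marker frame (Z=0):
  M0 = (-0.0945, +0.0945, 0)
  M1 = (+0.0945, +0.0945, 0)
  M2 = (+0.0945, -0.0945, 0)
  M3 = (-0.0945, -0.0945, 0)
rvec = (-0.0286, 0.2133, -0.1040), |rvec| = θ = 0.23902 rad = 13.695°
Rodrigues: sinθ=0.23675, 1−cosθ=0.02843; R = I + sinθ·[k]× + (1−cosθ)·[k]×²:
    [+0.97198 +0.09998 +0.21275]
    [-0.10605 +0.99421 +0.01729]
    [-0.20979 -0.03937 +0.97695]
t = (-0.2911, -0.0459, 0.6457) m
M0: Pc = R·M0+t = (-0.37350, +0.05807, +0.66181); u = 431.9·(-0.37350)/0.66181 + 303.1 = 59.3480, v = 811.9·(+0.05807)/0.66181 + 258.4 = 329.6455
M1: Pc = R·M1+t = (-0.18980, +0.03803, +0.62215); u = 431.9·(-0.18980)/0.62215 + 303.1 = 171.3404, v = 811.9·(+0.03803)/0.62215 + 258.4 = 308.0302
M2: Pc = R·M2+t = (-0.20870, -0.14987, +0.62959); u = 431.9·(-0.20870)/0.62959 + 303.1 = 159.9352, v = 811.9·(-0.14987)/0.62959 + 258.4 = 65.1279
M3: Pc = R·M3+t = (-0.39240, -0.12983, +0.66925); u = 431.9·(-0.39240)/0.66925 + 303.1 = 49.8636, v = 811.9·(-0.12983)/0.66925 + 258.4 = 100.8942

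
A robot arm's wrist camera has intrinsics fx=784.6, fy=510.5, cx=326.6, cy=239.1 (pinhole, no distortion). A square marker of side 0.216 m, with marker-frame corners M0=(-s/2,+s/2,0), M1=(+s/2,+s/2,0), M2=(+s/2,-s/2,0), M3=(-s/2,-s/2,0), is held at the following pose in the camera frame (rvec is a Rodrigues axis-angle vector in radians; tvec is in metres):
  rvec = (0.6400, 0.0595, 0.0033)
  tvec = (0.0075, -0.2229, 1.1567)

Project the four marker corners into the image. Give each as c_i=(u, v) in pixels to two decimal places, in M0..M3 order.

Intrinsics K: fx=784.6, fy=510.5, cx=326.6, cy=239.1
Marker side s = 0.216 m; corners in marker frame (Z=0):
  M0 = (-0.1080, +0.1080, 0)
  M1 = (+0.1080, +0.1080, 0)
  M2 = (+0.1080, -0.1080, 0)
  M3 = (-0.1080, -0.1080, 0)
rvec = (0.6400, 0.0595, 0.0033), |rvec| = θ = 0.64277 rad = 36.828°
Rodrigues: sinθ=0.59941, 1−cosθ=0.19956; R = I + sinθ·[k]× + (1−cosθ)·[k]×²:
    [+0.99828 +0.01532 +0.05651]
    [+0.02147 +0.80215 -0.59674]
    [-0.05447 +0.59693 +0.80044]
t = (0.0075, -0.2229, 1.1567) m
M0: Pc = R·M0+t = (-0.09866, -0.13859, +1.22705); u = 784.6·(-0.09866)/1.22705 + 326.6 = 263.5145, v = 510.5·(-0.13859)/1.22705 + 239.1 = 181.4426
M1: Pc = R·M1+t = (+0.11697, -0.13395, +1.21529); u = 784.6·(+0.11697)/1.21529 + 326.6 = 402.1162, v = 510.5·(-0.13395)/1.21529 + 239.1 = 182.8326
M2: Pc = R·M2+t = (+0.11366, -0.30721, +1.08635); u = 784.6·(+0.11366)/1.08635 + 326.6 = 408.6897, v = 510.5·(-0.30721)/1.08635 + 239.1 = 94.7336
M3: Pc = R·M3+t = (-0.10197, -0.31185, +1.09811); u = 784.6·(-0.10197)/1.09811 + 326.6 = 253.7435, v = 510.5·(-0.31185)/1.09811 + 239.1 = 94.1243

c0=(263.51, 181.44) c1=(402.12, 182.83) c2=(408.69, 94.73) c3=(253.74, 94.12)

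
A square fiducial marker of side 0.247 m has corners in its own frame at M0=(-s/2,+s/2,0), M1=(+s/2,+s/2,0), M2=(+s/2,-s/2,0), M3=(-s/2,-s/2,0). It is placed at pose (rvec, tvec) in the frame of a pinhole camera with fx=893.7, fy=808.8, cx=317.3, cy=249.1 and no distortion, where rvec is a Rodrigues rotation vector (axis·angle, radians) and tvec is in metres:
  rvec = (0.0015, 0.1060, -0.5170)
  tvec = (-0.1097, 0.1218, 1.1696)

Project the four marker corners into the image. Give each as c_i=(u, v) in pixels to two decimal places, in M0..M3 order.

Intrinsics K: fx=893.7, fy=808.8, cx=317.3, cy=249.1
Marker side s = 0.247 m; corners in marker frame (Z=0):
  M0 = (-0.1235, +0.1235, 0)
  M1 = (+0.1235, +0.1235, 0)
  M2 = (+0.1235, -0.1235, 0)
  M3 = (-0.1235, -0.1235, 0)
rvec = (0.0015, 0.1060, -0.5170), |rvec| = θ = 0.52776 rad = 30.238°
Rodrigues: sinθ=0.50360, 1−cosθ=0.13606; R = I + sinθ·[k]× + (1−cosθ)·[k]×²:
    [+0.86394 +0.49341 +0.10077]
    [-0.49325 +0.86943 -0.02820]
    [-0.10153 -0.02534 +0.99451]
t = (-0.1097, 0.1218, 1.1696) m
M0: Pc = R·M0+t = (-0.15546, +0.29009, +1.17901); u = 893.7·(-0.15546)/1.17901 + 317.3 = 199.4595, v = 808.8·(+0.29009)/1.17901 + 249.1 = 448.1026
M1: Pc = R·M1+t = (+0.05793, +0.16826, +1.15393); u = 893.7·(+0.05793)/1.15393 + 317.3 = 362.1679, v = 808.8·(+0.16826)/1.15393 + 249.1 = 367.0329
M2: Pc = R·M2+t = (-0.06394, -0.04649, +1.16019); u = 893.7·(-0.06394)/1.16019 + 317.3 = 268.0471, v = 808.8·(-0.04649)/1.16019 + 249.1 = 216.6897
M3: Pc = R·M3+t = (-0.27733, +0.07534, +1.18527); u = 893.7·(-0.27733)/1.18527 + 317.3 = 108.1893, v = 808.8·(+0.07534)/1.18527 + 249.1 = 300.5121

c0=(199.46, 448.10) c1=(362.17, 367.03) c2=(268.05, 216.69) c3=(108.19, 300.51)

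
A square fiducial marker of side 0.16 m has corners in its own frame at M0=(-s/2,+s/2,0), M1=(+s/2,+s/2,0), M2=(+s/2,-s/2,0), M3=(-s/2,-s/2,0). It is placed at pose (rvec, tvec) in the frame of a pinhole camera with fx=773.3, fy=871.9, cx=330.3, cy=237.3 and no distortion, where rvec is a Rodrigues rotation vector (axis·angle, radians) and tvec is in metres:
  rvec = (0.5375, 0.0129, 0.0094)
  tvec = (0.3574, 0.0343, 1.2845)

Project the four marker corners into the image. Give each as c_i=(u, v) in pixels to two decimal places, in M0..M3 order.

c0=(491.79, 304.38) c1=(585.37, 305.75) c2=(602.74, 213.85) c3=(502.98, 212.49)

Intrinsics K: fx=773.3, fy=871.9, cx=330.3, cy=237.3
Marker side s = 0.16 m; corners in marker frame (Z=0):
  M0 = (-0.0800, +0.0800, 0)
  M1 = (+0.0800, +0.0800, 0)
  M2 = (+0.0800, -0.0800, 0)
  M3 = (-0.0800, -0.0800, 0)
rvec = (0.5375, 0.0129, 0.0094), |rvec| = θ = 0.53774 rad = 30.810°
Rodrigues: sinθ=0.51219, 1−cosθ=0.14113; R = I + sinθ·[k]× + (1−cosθ)·[k]×²:
    [+0.99988 -0.00557 +0.01475]
    [+0.01234 +0.85895 -0.51191]
    [-0.00982 +0.51203 +0.85891]
t = (0.3574, 0.0343, 1.2845) m
M0: Pc = R·M0+t = (+0.27696, +0.10203, +1.32625); u = 773.3·(+0.27696)/1.32625 + 330.3 = 491.7906, v = 871.9·(+0.10203)/1.32625 + 237.3 = 304.3758
M1: Pc = R·M1+t = (+0.43694, +0.10400, +1.32468); u = 773.3·(+0.43694)/1.32468 + 330.3 = 585.3730, v = 871.9·(+0.10400)/1.32468 + 237.3 = 305.7547
M2: Pc = R·M2+t = (+0.43784, -0.03343, +1.24275); u = 773.3·(+0.43784)/1.24275 + 330.3 = 602.7423, v = 871.9·(-0.03343)/1.24275 + 237.3 = 213.8466
M3: Pc = R·M3+t = (+0.27786, -0.03540, +1.24432); u = 773.3·(+0.27786)/1.24432 + 330.3 = 502.9767, v = 871.9·(-0.03540)/1.24432 + 237.3 = 212.4930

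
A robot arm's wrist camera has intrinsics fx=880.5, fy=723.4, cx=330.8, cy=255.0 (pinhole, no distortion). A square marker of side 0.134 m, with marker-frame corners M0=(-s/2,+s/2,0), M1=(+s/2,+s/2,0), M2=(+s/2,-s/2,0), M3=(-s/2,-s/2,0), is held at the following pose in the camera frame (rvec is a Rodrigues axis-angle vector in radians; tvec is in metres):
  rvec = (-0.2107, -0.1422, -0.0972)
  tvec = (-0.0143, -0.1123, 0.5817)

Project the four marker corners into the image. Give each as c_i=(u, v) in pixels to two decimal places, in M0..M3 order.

c0=(215.82, 201.01) c1=(420.85, 189.29) c2=(395.22, 36.36) c3=(198.76, 42.25)

Intrinsics K: fx=880.5, fy=723.4, cx=330.8, cy=255.0
Marker side s = 0.134 m; corners in marker frame (Z=0):
  M0 = (-0.0670, +0.0670, 0)
  M1 = (+0.0670, +0.0670, 0)
  M2 = (+0.0670, -0.0670, 0)
  M3 = (-0.0670, -0.0670, 0)
rvec = (-0.2107, -0.1422, -0.0972), |rvec| = θ = 0.27215 rad = 15.593°
Rodrigues: sinθ=0.26880, 1−cosθ=0.03680; R = I + sinθ·[k]× + (1−cosθ)·[k]×²:
    [+0.98526 +0.11089 -0.13027]
    [-0.08112 +0.97324 +0.21498]
    [+0.15063 -0.20124 +0.96789]
t = (-0.0143, -0.1123, 0.5817) m
M0: Pc = R·M0+t = (-0.07288, -0.04166, +0.55812); u = 880.5·(-0.07288)/0.55812 + 330.8 = 215.8205, v = 723.4·(-0.04166)/0.55812 + 255.0 = 201.0062
M1: Pc = R·M1+t = (+0.05914, -0.05253, +0.57831); u = 880.5·(+0.05914)/0.57831 + 330.8 = 420.8463, v = 723.4·(-0.05253)/0.57831 + 255.0 = 189.2941
M2: Pc = R·M2+t = (+0.04428, -0.18294, +0.60528); u = 880.5·(+0.04428)/0.60528 + 330.8 = 395.2180, v = 723.4·(-0.18294)/0.60528 + 255.0 = 36.3551
M3: Pc = R·M3+t = (-0.08774, -0.17207, +0.58509); u = 880.5·(-0.08774)/0.58509 + 330.8 = 198.7575, v = 723.4·(-0.17207)/0.58509 + 255.0 = 42.2513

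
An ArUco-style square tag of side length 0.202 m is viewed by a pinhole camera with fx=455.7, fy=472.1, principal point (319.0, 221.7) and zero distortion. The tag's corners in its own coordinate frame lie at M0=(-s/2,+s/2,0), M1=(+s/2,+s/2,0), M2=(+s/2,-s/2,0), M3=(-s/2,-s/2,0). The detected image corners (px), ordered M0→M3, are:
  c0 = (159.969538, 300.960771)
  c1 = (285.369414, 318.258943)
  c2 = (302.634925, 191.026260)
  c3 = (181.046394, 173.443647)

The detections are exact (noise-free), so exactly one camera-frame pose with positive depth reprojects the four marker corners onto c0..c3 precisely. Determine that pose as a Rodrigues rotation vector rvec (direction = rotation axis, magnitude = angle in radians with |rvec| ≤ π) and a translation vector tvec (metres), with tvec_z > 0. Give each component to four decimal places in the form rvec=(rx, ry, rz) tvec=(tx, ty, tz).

Intrinsics K: fx=455.7, fy=472.1, cx=319.0, cy=221.7
Marker side s = 0.202 m; corners in marker frame (Z=0):
  M0 = (-0.1010, +0.1010, 0)
  M1 = (+0.1010, +0.1010, 0)
  M2 = (+0.1010, -0.1010, 0)
  M3 = (-0.1010, -0.1010, 0)
Detected image corners:
  c0 = (159.969538, 300.960771) px
  c1 = (285.369414, 318.258943) px
  c2 = (302.634925, 191.026260) px
  c3 = (181.046394, 173.443647) px
Planar DLT: solve 8×8 A·h = b for H (H[2,2]=1):
  H  [+618.48818 -129.23322 +232.59354]
  H  [+94.04869 +594.18866 +244.99847]
  H  [+0.03131 -0.14792 +1.00000]
B = K⁻¹H; ‖b₁‖=1.348361, ‖b₂‖=1.348361; λ = 2/(‖b₁‖+‖b₂‖) = 0.741641, sign → tz>0 ⇒ λ=+0.741641
r₁ = λ·B[:,0] = (+0.99032,+0.13684,+0.02322); r₂ = λ·B[:,1] = (-0.13353,+0.98495,-0.10971)
r₃ = r₁×r₂ = (-0.03788,+0.10554,+0.99369); SVD([r₁ r₂ r₃]) → R = UVᵀ:
  R  [+0.99032 -0.13353 -0.03788]
  R  [+0.13684 +0.98495 +0.10554]
  R  [+0.02322 -0.10971 +0.99369]
t = (-0.14062, +0.03660, +0.74164) m
tr R = 2.968968; θ = arccos((tr R − 1)/2) = 0.176388 rad = 10.106°
axis k = ((R−Rᵀ)₃₂, (R−Rᵀ)₁₃, (R−Rᵀ)₂₁) / (2 sinθ) = (-0.613341, -0.174108, +0.770389)
rvec = θ·k = (-0.108186, -0.030711, +0.135887)

rvec=(-0.1082, -0.0307, 0.1359) tvec=(-0.1406, 0.0366, 0.7416)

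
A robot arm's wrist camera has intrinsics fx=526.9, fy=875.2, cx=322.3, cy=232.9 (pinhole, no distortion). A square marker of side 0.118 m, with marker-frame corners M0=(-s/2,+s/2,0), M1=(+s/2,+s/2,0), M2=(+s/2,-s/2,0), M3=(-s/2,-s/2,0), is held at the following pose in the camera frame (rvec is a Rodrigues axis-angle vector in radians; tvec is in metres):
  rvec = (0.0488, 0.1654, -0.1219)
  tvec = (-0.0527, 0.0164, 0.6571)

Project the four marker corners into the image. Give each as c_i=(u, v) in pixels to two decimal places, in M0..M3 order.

c0=(241.14, 339.87) c1=(332.39, 324.52) c2=(320.41, 166.42) c3=(228.89, 186.56)

Intrinsics K: fx=526.9, fy=875.2, cx=322.3, cy=232.9
Marker side s = 0.118 m; corners in marker frame (Z=0):
  M0 = (-0.0590, +0.0590, 0)
  M1 = (+0.0590, +0.0590, 0)
  M2 = (+0.0590, -0.0590, 0)
  M3 = (-0.0590, -0.0590, 0)
rvec = (0.0488, 0.1654, -0.1219), |rvec| = θ = 0.21118 rad = 12.100°
Rodrigues: sinθ=0.20962, 1−cosθ=0.02222; R = I + sinθ·[k]× + (1−cosθ)·[k]×²:
    [+0.97897 +0.12502 +0.16121]
    [-0.11698 +0.99141 -0.05848]
    [-0.16714 +0.03839 +0.98519]
t = (-0.0527, 0.0164, 0.6571) m
M0: Pc = R·M0+t = (-0.10308, +0.08179, +0.66923); u = 526.9·(-0.10308)/0.66923 + 322.3 = 241.1398, v = 875.2·(+0.08179)/0.66923 + 232.9 = 339.8695
M1: Pc = R·M1+t = (+0.01244, +0.06799, +0.64950); u = 526.9·(+0.01244)/0.64950 + 322.3 = 332.3879, v = 875.2·(+0.06799)/0.64950 + 232.9 = 324.5181
M2: Pc = R·M2+t = (-0.00232, -0.04899, +0.64497); u = 526.9·(-0.00232)/0.64497 + 322.3 = 320.4074, v = 875.2·(-0.04899)/0.64497 + 232.9 = 166.4163
M3: Pc = R·M3+t = (-0.11784, -0.03519, +0.66470); u = 526.9·(-0.11784)/0.66470 + 322.3 = 228.8928, v = 875.2·(-0.03519)/0.66470 + 232.9 = 186.5633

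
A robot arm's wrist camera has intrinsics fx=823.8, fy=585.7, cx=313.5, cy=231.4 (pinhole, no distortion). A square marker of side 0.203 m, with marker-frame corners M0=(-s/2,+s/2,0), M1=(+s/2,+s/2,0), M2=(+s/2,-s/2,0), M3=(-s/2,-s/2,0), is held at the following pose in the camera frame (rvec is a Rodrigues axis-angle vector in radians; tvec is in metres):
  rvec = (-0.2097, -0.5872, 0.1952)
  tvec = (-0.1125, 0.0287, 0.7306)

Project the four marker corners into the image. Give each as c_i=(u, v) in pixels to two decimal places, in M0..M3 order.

Intrinsics K: fx=823.8, fy=585.7, cx=313.5, cy=231.4
Marker side s = 0.203 m; corners in marker frame (Z=0):
  M0 = (-0.1015, +0.1015, 0)
  M1 = (+0.1015, +0.1015, 0)
  M2 = (+0.1015, -0.1015, 0)
  M3 = (-0.1015, -0.1015, 0)
rvec = (-0.2097, -0.5872, 0.1952), |rvec| = θ = 0.65336 rad = 37.435°
Rodrigues: sinθ=0.60786, 1−cosθ=0.20595; R = I + sinθ·[k]× + (1−cosθ)·[k]×²:
    [+0.81526 -0.12220 -0.56605]
    [+0.24101 +0.96040 +0.13979]
    [+0.52656 -0.25040 +0.81243]
t = (-0.1125, 0.0287, 0.7306) m
M0: Pc = R·M0+t = (-0.20765, +0.10172, +0.65174); u = 823.8·(-0.20765)/0.65174 + 313.5 = 51.0274, v = 585.7·(+0.10172)/0.65174 + 231.4 = 322.8109
M1: Pc = R·M1+t = (-0.04215, +0.15064, +0.75863); u = 823.8·(-0.04215)/0.75863 + 313.5 = 267.7248, v = 585.7·(+0.15064)/0.75863 + 231.4 = 347.7043
M2: Pc = R·M2+t = (-0.01735, -0.04432, +0.80946); u = 823.8·(-0.01735)/0.80946 + 313.5 = 295.8447, v = 585.7·(-0.04432)/0.80946 + 231.4 = 199.3331
M3: Pc = R·M3+t = (-0.18285, -0.09324, +0.70257); u = 823.8·(-0.18285)/0.70257 + 313.5 = 99.1034, v = 585.7·(-0.09324)/0.70257 + 231.4 = 153.6671

c0=(51.03, 322.81) c1=(267.72, 347.70) c2=(295.84, 199.33) c3=(99.10, 153.67)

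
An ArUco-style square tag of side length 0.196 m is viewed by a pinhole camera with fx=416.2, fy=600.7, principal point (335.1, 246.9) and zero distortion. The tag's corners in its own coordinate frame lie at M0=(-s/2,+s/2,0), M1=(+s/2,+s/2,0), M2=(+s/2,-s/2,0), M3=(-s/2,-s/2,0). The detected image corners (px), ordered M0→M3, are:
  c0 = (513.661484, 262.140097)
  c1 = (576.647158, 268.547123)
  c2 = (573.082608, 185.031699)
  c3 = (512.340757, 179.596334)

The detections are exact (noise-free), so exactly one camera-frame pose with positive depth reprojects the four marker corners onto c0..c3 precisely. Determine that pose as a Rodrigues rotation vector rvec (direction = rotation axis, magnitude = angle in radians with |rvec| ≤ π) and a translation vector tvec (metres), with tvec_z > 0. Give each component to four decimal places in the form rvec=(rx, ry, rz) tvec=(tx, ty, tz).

rvec=(-0.2534, 0.0540, 0.0782) tvec=(0.6793, -0.0538, 1.3550)

Intrinsics K: fx=416.2, fy=600.7, cx=335.1, cy=246.9
Marker side s = 0.196 m; corners in marker frame (Z=0):
  M0 = (-0.0980, +0.0980, 0)
  M1 = (+0.0980, +0.0980, 0)
  M2 = (+0.0980, -0.0980, 0)
  M3 = (-0.0980, -0.0980, 0)
Detected image corners:
  c0 = (513.661484, 262.140097) px
  c1 = (576.647158, 268.547123) px
  c2 = (573.082608, 185.031699) px
  c3 = (512.340757, 179.596334) px
Planar DLT: solve 8×8 A·h = b for H (H[2,2]=1):
  H  [+290.15883 -87.21846 +543.76969]
  H  [+19.72597 +382.60105 +223.06989]
  H  [-0.04664 -0.18321 +1.00000]
B = K⁻¹H; ‖b₁‖=0.738029, ‖b₂‖=0.738029; λ = 2/(‖b₁‖+‖b₂‖) = 1.354961, sign → tz>0 ⇒ λ=+1.354961
r₁ = λ·B[:,0] = (+0.99551,+0.07047,-0.06320); r₂ = λ·B[:,1] = (-0.08407,+0.96504,-0.24824)
r₃ = r₁×r₂ = (+0.04349,+0.25244,+0.96663); SVD([r₁ r₂ r₃]) → R = UVᵀ:
  R  [+0.99551 -0.08407 +0.04349]
  R  [+0.07047 +0.96504 +0.25244]
  R  [-0.06320 -0.24824 +0.96663]
t = (+0.67933, -0.05375, +1.35496) m
tr R = 2.927186; θ = arccos((tr R − 1)/2) = 0.270666 rad = 15.508°
axis k = ((R−Rᵀ)₃₂, (R−Rᵀ)₁₃, (R−Rᵀ)₂₁) / (2 sinθ) = (-0.936307, +0.199518, +0.289001)
rvec = θ·k = (-0.253427, +0.054003, +0.078223)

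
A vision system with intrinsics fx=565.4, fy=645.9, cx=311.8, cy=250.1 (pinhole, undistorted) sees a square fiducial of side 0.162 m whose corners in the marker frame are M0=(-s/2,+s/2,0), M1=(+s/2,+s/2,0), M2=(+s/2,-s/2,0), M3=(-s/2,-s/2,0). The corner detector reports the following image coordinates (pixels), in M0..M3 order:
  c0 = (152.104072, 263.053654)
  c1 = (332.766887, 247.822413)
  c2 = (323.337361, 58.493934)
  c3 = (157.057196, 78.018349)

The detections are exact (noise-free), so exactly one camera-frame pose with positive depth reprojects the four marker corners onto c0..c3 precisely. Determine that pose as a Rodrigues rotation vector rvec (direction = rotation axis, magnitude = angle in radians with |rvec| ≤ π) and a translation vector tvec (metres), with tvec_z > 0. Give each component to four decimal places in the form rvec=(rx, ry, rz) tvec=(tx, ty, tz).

Intrinsics K: fx=565.4, fy=645.9, cx=311.8, cy=250.1
Marker side s = 0.162 m; corners in marker frame (Z=0):
  M0 = (-0.0810, +0.0810, 0)
  M1 = (+0.0810, +0.0810, 0)
  M2 = (+0.0810, -0.0810, 0)
  M3 = (-0.0810, -0.0810, 0)
Detected image corners:
  c0 = (152.104072, 263.053654) px
  c1 = (332.766887, 247.822413) px
  c2 = (323.337361, 58.493934) px
  c3 = (157.057196, 78.018349) px
Planar DLT: solve 8×8 A·h = b for H (H[2,2]=1):
  H  [+1023.40333 -109.77944 +239.94330]
  H  [-138.38492 +1072.80298 +158.11864]
  H  [-0.18887 -0.50936 +1.00000]
B = K⁻¹H; ‖b₁‖=1.928671, ‖b₂‖=1.928671; λ = 2/(‖b₁‖+‖b₂‖) = 0.518492, sign → tz>0 ⇒ λ=+0.518492
r₁ = λ·B[:,0] = (+0.99250,-0.07317,-0.09793); r₂ = λ·B[:,1] = (+0.04497,+0.96345,-0.26410)
r₃ = r₁×r₂ = (+0.11367,+0.25771,+0.95951); SVD([r₁ r₂ r₃]) → R = UVᵀ:
  R  [+0.99250 +0.04497 +0.11367]
  R  [-0.07317 +0.96345 +0.25771]
  R  [-0.09793 -0.26410 +0.95951]
t = (-0.06590, -0.07384, +0.51849) m
tr R = 2.915459; θ = arccos((tr R − 1)/2) = 0.291794 rad = 16.719°
axis k = ((R−Rᵀ)₃₂, (R−Rᵀ)₁₃, (R−Rᵀ)₂₁) / (2 sinθ) = (-0.906960, +0.367777, -0.205338)
rvec = θ·k = (-0.264645, +0.107315, -0.059916)

rvec=(-0.2646, 0.1073, -0.0599) tvec=(-0.0659, -0.0738, 0.5185)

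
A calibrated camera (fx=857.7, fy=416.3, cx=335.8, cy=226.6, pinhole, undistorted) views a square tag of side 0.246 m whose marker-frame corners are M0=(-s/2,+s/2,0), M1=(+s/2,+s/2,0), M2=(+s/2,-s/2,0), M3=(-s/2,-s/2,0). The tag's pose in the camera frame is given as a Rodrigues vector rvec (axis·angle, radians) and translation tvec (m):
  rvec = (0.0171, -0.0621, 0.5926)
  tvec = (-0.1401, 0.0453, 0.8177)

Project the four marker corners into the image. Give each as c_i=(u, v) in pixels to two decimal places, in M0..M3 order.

c0=(6.76, 267.08) c1=(224.59, 335.51) c2=(367.40, 232.58) c3=(152.44, 162.21)

Intrinsics K: fx=857.7, fy=416.3, cx=335.8, cy=226.6
Marker side s = 0.246 m; corners in marker frame (Z=0):
  M0 = (-0.1230, +0.1230, 0)
  M1 = (+0.1230, +0.1230, 0)
  M2 = (+0.1230, -0.1230, 0)
  M3 = (-0.1230, -0.1230, 0)
rvec = (0.0171, -0.0621, 0.5926), |rvec| = θ = 0.59609 rad = 34.153°
Rodrigues: sinθ=0.56141, 1−cosθ=0.17246; R = I + sinθ·[k]× + (1−cosθ)·[k]×²:
    [+0.82768 -0.55864 -0.05357]
    [+0.55761 +0.82941 -0.03397]
    [+0.06341 -0.00176 +0.99799]
t = (-0.1401, 0.0453, 0.8177) m
M0: Pc = R·M0+t = (-0.31062, +0.07873, +0.80969); u = 857.7·(-0.31062)/0.80969 + 335.8 = 6.7630, v = 416.3·(+0.07873)/0.80969 + 226.6 = 267.0798
M1: Pc = R·M1+t = (-0.10701, +0.21590, +0.82528); u = 857.7·(-0.10701)/0.82528 + 335.8 = 224.5885, v = 416.3·(+0.21590)/0.82528 + 226.6 = 335.5087
M2: Pc = R·M2+t = (+0.03042, +0.01187, +0.82571); u = 857.7·(+0.03042)/0.82571 + 335.8 = 367.3954, v = 416.3·(+0.01187)/0.82571 + 226.6 = 232.5838
M3: Pc = R·M3+t = (-0.17319, -0.12530, +0.81012); u = 857.7·(-0.17319)/0.81012 + 335.8 = 152.4356, v = 416.3·(-0.12530)/0.81012 + 226.6 = 162.2097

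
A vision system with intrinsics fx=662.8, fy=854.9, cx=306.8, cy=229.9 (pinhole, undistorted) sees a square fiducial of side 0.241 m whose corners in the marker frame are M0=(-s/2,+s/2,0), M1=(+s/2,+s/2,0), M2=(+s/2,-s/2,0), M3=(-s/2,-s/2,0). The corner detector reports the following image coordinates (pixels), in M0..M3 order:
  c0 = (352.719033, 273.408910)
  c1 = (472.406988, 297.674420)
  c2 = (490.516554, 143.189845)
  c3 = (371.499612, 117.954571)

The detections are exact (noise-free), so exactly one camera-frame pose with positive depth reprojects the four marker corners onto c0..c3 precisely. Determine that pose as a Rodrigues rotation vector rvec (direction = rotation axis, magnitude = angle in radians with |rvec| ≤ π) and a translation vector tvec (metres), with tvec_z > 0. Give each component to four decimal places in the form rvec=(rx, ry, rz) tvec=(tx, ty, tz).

rvec=(-0.0217, -0.0399, 0.1569) tvec=(0.2281, -0.0337, 1.3120)

Intrinsics K: fx=662.8, fy=854.9, cx=306.8, cy=229.9
Marker side s = 0.241 m; corners in marker frame (Z=0):
  M0 = (-0.1205, +0.1205, 0)
  M1 = (+0.1205, +0.1205, 0)
  M2 = (+0.1205, -0.1205, 0)
  M3 = (-0.1205, -0.1205, 0)
Detected image corners:
  c0 = (352.719033, 273.408910) px
  c1 = (472.406988, 297.674420) px
  c2 = (490.516554, 143.189845) px
  c3 = (371.499612, 117.954571) px
Planar DLT: solve 8×8 A·h = b for H (H[2,2]=1):
  H  [+507.45706 -84.48144 +422.01486]
  H  [+108.73205 +639.09786 +207.92414]
  H  [+0.02898 -0.01885 +1.00000]
B = K⁻¹H; ‖b₁‖=0.762181, ‖b₂‖=0.762181; λ = 2/(‖b₁‖+‖b₂‖) = 1.312024, sign → tz>0 ⇒ λ=+1.312024
r₁ = λ·B[:,0] = (+0.98692,+0.15665,+0.03802); r₂ = λ·B[:,1] = (-0.15578,+0.98748,-0.02473)
r₃ = r₁×r₂ = (-0.04142,+0.01849,+0.99897); SVD([r₁ r₂ r₃]) → R = UVᵀ:
  R  [+0.98692 -0.15578 -0.04142]
  R  [+0.15665 +0.98748 +0.01849]
  R  [+0.03802 -0.02473 +0.99897]
t = (+0.22807, -0.03373, +1.31202) m
tr R = 2.973375; θ = arccos((tr R − 1)/2) = 0.163354 rad = 9.359°
axis k = ((R−Rᵀ)₃₂, (R−Rᵀ)₁₃, (R−Rᵀ)₂₁) / (2 sinθ) = (-0.132873, -0.244219, +0.960574)
rvec = θ·k = (-0.021705, -0.039894, +0.156913)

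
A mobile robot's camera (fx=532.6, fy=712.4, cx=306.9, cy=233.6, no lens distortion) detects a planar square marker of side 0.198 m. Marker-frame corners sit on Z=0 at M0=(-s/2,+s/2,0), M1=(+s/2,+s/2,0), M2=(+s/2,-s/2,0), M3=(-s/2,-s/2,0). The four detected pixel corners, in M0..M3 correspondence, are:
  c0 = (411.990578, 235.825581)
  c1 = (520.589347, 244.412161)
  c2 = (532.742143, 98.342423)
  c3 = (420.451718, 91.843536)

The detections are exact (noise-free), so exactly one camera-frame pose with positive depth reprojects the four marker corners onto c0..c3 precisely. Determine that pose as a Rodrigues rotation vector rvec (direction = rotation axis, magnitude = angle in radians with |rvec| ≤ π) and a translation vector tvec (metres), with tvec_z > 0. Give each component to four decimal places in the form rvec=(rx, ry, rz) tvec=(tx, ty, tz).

rvec=(0.1557, 0.0836, 0.0533) tvec=(0.2999, -0.0887, 0.9737)

Intrinsics K: fx=532.6, fy=712.4, cx=306.9, cy=233.6
Marker side s = 0.198 m; corners in marker frame (Z=0):
  M0 = (-0.0990, +0.0990, 0)
  M1 = (+0.0990, +0.0990, 0)
  M2 = (+0.0990, -0.0990, 0)
  M3 = (-0.0990, -0.0990, 0)
Detected image corners:
  c0 = (411.990578, 235.825581) px
  c1 = (520.589347, 244.412161) px
  c2 = (532.742143, 98.342423) px
  c3 = (420.451718, 91.843536) px
Planar DLT: solve 8×8 A·h = b for H (H[2,2]=1):
  H  [+519.42282 +24.03861 +470.91786]
  H  [+24.58760 +759.43774 +168.73321]
  H  [-0.08109 +0.16125 +1.00000]
B = K⁻¹H; ‖b₁‖=1.027017, ‖b₂‖=1.027017; λ = 2/(‖b₁‖+‖b₂‖) = 0.973694, sign → tz>0 ⇒ λ=+0.973694
r₁ = λ·B[:,0] = (+0.99510,+0.05950,-0.07896); r₂ = λ·B[:,1] = (-0.04652,+0.98650,+0.15701)
r₃ = r₁×r₂ = (+0.08723,-0.15256,+0.98444); SVD([r₁ r₂ r₃]) → R = UVᵀ:
  R  [+0.99510 -0.04652 +0.08723]
  R  [+0.05950 +0.98650 -0.15256]
  R  [-0.07896 +0.15701 +0.98444]
t = (+0.29986, -0.08866, +0.97369) m
tr R = 2.966039; θ = arccos((tr R − 1)/2) = 0.184548 rad = 10.574°
axis k = ((R−Rᵀ)₃₂, (R−Rᵀ)₁₃, (R−Rᵀ)₂₁) / (2 sinθ) = (+0.843502, +0.452826, +0.288881)
rvec = θ·k = (+0.155667, +0.083568, +0.053312)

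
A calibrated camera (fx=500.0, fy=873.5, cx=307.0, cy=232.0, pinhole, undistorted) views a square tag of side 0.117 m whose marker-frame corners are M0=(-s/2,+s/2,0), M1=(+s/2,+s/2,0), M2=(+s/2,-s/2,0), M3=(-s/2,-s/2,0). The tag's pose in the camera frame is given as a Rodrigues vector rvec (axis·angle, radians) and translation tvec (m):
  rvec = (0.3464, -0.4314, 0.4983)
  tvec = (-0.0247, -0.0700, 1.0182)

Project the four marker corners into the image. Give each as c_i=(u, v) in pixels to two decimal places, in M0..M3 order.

c0=(256.26, 193.55) c1=(302.73, 232.47) c2=(332.34, 150.99) c3=(286.36, 106.44)

Intrinsics K: fx=500.0, fy=873.5, cx=307.0, cy=232.0
Marker side s = 0.117 m; corners in marker frame (Z=0):
  M0 = (-0.0585, +0.0585, 0)
  M1 = (+0.0585, +0.0585, 0)
  M2 = (+0.0585, -0.0585, 0)
  M3 = (-0.0585, -0.0585, 0)
rvec = (0.3464, -0.4314, 0.4983), |rvec| = θ = 0.74458 rad = 42.661°
Rodrigues: sinθ=0.67766, 1−cosθ=0.26463; R = I + sinθ·[k]× + (1−cosθ)·[k]×²:
    [+0.79265 -0.52485 -0.31024]
    [+0.38219 +0.82420 -0.41788]
    [+0.47502 +0.21266 +0.85389]
t = (-0.0247, -0.0700, 1.0182) m
M0: Pc = R·M0+t = (-0.10177, -0.04414, +1.00285); u = 500.0·(-0.10177)/1.00285 + 307.0 = 256.2580, v = 873.5·(-0.04414)/1.00285 + 232.0 = 193.5516
M1: Pc = R·M1+t = (-0.00903, +0.00057, +1.05843); u = 500.0·(-0.00903)/1.05843 + 307.0 = 302.7325, v = 873.5·(+0.00057)/1.05843 + 232.0 = 232.4736
M2: Pc = R·M2+t = (+0.05237, -0.09586, +1.03355); u = 500.0·(+0.05237)/1.03355 + 307.0 = 332.3367, v = 873.5·(-0.09586)/1.03355 + 232.0 = 150.9859
M3: Pc = R·M3+t = (-0.04037, -0.14057, +0.97797); u = 500.0·(-0.04037)/0.97797 + 307.0 = 286.3622, v = 873.5·(-0.14057)/0.97797 + 232.0 = 106.4428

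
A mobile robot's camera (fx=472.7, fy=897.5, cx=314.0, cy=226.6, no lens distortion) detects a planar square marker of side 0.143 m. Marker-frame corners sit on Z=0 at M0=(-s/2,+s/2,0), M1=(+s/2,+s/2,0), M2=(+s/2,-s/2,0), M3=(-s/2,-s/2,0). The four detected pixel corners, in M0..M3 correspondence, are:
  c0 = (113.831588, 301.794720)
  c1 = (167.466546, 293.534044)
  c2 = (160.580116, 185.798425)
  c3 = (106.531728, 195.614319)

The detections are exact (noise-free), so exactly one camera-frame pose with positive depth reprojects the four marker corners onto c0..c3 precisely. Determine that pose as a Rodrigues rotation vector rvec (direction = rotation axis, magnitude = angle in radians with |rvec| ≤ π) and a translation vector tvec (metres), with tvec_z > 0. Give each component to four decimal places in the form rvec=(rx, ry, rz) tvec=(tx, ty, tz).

rvec=(0.0843, 0.1109, -0.0910) tvec=(-0.4454, 0.0237, 1.1889)

Intrinsics K: fx=472.7, fy=897.5, cx=314.0, cy=226.6
Marker side s = 0.143 m; corners in marker frame (Z=0):
  M0 = (-0.0715, +0.0715, 0)
  M1 = (+0.0715, +0.0715, 0)
  M2 = (+0.0715, -0.0715, 0)
  M3 = (-0.0715, -0.0715, 0)
Detected image corners:
  c0 = (113.831588, 301.794720) px
  c1 = (167.466546, 293.534044) px
  c2 = (160.580116, 185.798425) px
  c3 = (106.531728, 195.614319) px
Planar DLT: solve 8×8 A·h = b for H (H[2,2]=1):
  H  [+363.33630 +58.70959 +136.93439]
  H  [-86.63896 +764.12334 +244.47014]
  H  [-0.09607 +0.06635 +1.00000]
B = K⁻¹H; ‖b₁‖=0.841096, ‖b₂‖=0.841096; λ = 2/(‖b₁‖+‖b₂‖) = 1.188924, sign → tz>0 ⇒ λ=+1.188924
r₁ = λ·B[:,0] = (+0.98973,-0.08593,-0.11423); r₂ = λ·B[:,1] = (+0.09526,+0.99232,+0.07889)
r₃ = r₁×r₂ = (+0.10657,-0.08896,+0.99032); SVD([r₁ r₂ r₃]) → R = UVᵀ:
  R  [+0.98973 +0.09526 +0.10657]
  R  [-0.08593 +0.99232 -0.08896]
  R  [-0.11423 +0.07889 +0.99032]
t = (-0.44535, +0.02367, +1.18892) m
tr R = 2.972371; θ = arccos((tr R − 1)/2) = 0.166413 rad = 9.535°
axis k = ((R−Rᵀ)₃₂, (R−Rᵀ)₁₃, (R−Rᵀ)₂₁) / (2 sinθ) = (+0.506652, +0.666463, -0.546928)
rvec = θ·k = (+0.084314, +0.110908, -0.091016)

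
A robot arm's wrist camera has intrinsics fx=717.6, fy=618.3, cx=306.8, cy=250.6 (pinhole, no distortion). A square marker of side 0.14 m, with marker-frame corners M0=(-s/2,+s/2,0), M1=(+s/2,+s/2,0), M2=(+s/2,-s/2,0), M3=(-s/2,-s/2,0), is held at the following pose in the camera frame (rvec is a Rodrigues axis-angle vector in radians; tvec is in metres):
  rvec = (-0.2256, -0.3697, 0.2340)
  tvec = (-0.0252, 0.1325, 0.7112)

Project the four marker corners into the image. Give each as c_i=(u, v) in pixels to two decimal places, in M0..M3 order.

c0=(198.09, 416.97) c1=(332.22, 438.36) c2=(355.54, 320.22) c3=(229.82, 292.21)

Intrinsics K: fx=717.6, fy=618.3, cx=306.8, cy=250.6
Marker side s = 0.14 m; corners in marker frame (Z=0):
  M0 = (-0.0700, +0.0700, 0)
  M1 = (+0.0700, +0.0700, 0)
  M2 = (+0.0700, -0.0700, 0)
  M3 = (-0.0700, -0.0700, 0)
rvec = (-0.2256, -0.3697, 0.2340), |rvec| = θ = 0.49227 rad = 28.205°
Rodrigues: sinθ=0.47263, 1−cosθ=0.11874; R = I + sinθ·[k]× + (1−cosθ)·[k]×²:
    [+0.90620 -0.18380 -0.38081]
    [+0.26553 +0.94823 +0.17421]
    [+0.32908 -0.25899 +0.90809]
t = (-0.0252, 0.1325, 0.7112) m
M0: Pc = R·M0+t = (-0.10150, +0.18029, +0.67004); u = 717.6·(-0.10150)/0.67004 + 306.8 = 198.0949, v = 618.3·(+0.18029)/0.67004 + 250.6 = 416.9686
M1: Pc = R·M1+t = (+0.02537, +0.21746, +0.71611); u = 717.6·(+0.02537)/0.71611 + 306.8 = 332.2212, v = 618.3·(+0.21746)/0.71611 + 250.6 = 438.3620
M2: Pc = R·M2+t = (+0.05110, +0.08471, +0.75236); u = 717.6·(+0.05110)/0.75236 + 306.8 = 355.5386, v = 618.3·(+0.08471)/0.75236 + 250.6 = 320.2161
M3: Pc = R·M3+t = (-0.07577, +0.04754, +0.70629); u = 717.6·(-0.07577)/0.70629 + 306.8 = 229.8188, v = 618.3·(+0.04754)/0.70629 + 250.6 = 292.2143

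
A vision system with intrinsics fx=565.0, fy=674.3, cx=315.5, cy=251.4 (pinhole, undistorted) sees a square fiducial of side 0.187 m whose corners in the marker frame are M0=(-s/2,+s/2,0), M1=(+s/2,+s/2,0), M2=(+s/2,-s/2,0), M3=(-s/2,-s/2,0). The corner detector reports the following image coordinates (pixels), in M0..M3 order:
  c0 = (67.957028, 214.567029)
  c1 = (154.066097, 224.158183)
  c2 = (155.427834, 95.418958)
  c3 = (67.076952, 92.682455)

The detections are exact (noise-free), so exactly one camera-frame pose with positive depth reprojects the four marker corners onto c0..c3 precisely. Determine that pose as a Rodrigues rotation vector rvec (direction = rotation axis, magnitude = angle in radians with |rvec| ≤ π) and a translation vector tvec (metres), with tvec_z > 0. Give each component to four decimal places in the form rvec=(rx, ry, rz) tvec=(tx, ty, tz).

Intrinsics K: fx=565.0, fy=674.3, cx=315.5, cy=251.4
Marker side s = 0.187 m; corners in marker frame (Z=0):
  M0 = (-0.0935, +0.0935, 0)
  M1 = (+0.0935, +0.0935, 0)
  M2 = (+0.0935, -0.0935, 0)
  M3 = (-0.0935, -0.0935, 0)
Detected image corners:
  c0 = (67.957028, 214.567029) px
  c1 = (154.066097, 224.158183) px
  c2 = (155.427834, 95.418958) px
  c3 = (67.076952, 92.682455) px
Planar DLT: solve 8×8 A·h = b for H (H[2,2]=1):
  H  [+433.13914 +14.06127 +109.91015]
  H  [-13.69662 +691.01157 +157.42072]
  H  [-0.29924 +0.13661 +1.00000]
B = K⁻¹H; ‖b₁‖=0.984729, ‖b₂‖=0.984729; λ = 2/(‖b₁‖+‖b₂‖) = 1.015508, sign → tz>0 ⇒ λ=+1.015508
r₁ = λ·B[:,0] = (+0.94819,+0.09267,-0.30388); r₂ = λ·B[:,1] = (-0.05219,+0.98895,+0.13873)
r₃ = r₁×r₂ = (+0.31338,-0.11568,+0.94256); SVD([r₁ r₂ r₃]) → R = UVᵀ:
  R  [+0.94819 -0.05219 +0.31338]
  R  [+0.09267 +0.98895 -0.11568]
  R  [-0.30388 +0.13873 +0.94256]
t = (-0.36952, -0.14153, +1.01551) m
tr R = 2.879705; θ = arccos((tr R − 1)/2) = 0.348597 rad = 19.973°
axis k = ((R−Rᵀ)₃₂, (R−Rᵀ)₁₃, (R−Rᵀ)₂₁) / (2 sinθ) = (+0.372394, +0.903527, +0.212044)
rvec = θ·k = (+0.129815, +0.314967, +0.073918)

rvec=(0.1298, 0.3150, 0.0739) tvec=(-0.3695, -0.1415, 1.0155)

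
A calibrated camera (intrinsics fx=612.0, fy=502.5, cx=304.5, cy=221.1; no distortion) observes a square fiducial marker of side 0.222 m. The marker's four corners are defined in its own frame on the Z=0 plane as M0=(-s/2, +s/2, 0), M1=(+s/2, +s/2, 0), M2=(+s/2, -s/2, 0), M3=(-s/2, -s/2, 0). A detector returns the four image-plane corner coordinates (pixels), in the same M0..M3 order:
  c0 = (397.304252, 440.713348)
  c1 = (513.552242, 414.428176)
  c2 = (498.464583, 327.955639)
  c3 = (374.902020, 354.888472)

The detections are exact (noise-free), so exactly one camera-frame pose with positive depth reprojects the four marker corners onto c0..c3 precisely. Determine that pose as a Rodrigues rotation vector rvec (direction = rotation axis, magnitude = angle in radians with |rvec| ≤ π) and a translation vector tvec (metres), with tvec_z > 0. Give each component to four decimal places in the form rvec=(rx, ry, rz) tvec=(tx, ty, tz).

rvec=(0.2866, -0.0881, -0.2347) tvec=(0.2520, 0.3554, 1.0851)

Intrinsics K: fx=612.0, fy=502.5, cx=304.5, cy=221.1
Marker side s = 0.222 m; corners in marker frame (Z=0):
  M0 = (-0.1110, +0.1110, 0)
  M1 = (+0.1110, +0.1110, 0)
  M2 = (+0.1110, -0.1110, 0)
  M3 = (-0.1110, -0.1110, 0)
Detected image corners:
  c0 = (397.304252, 440.713348) px
  c1 = (513.552242, 414.428176) px
  c2 = (498.464583, 327.955639) px
  c3 = (374.902020, 354.888472) px
Planar DLT: solve 8×8 A·h = b for H (H[2,2]=1):
  H  [+561.33050 +203.52526 +446.65756]
  H  [-101.10739 +490.79519 +385.70201]
  H  [+0.04866 +0.26718 +1.00000]
B = K⁻¹H; ‖b₁‖=0.921612, ‖b₂‖=0.921612; λ = 2/(‖b₁‖+‖b₂‖) = 1.085055, sign → tz>0 ⇒ λ=+1.085055
r₁ = λ·B[:,0] = (+0.96895,-0.24155,+0.05280); r₂ = λ·B[:,1] = (+0.21660,+0.93222,+0.28991)
r₃ = r₁×r₂ = (-0.11925,-0.26947,+0.95560); SVD([r₁ r₂ r₃]) → R = UVᵀ:
  R  [+0.96895 +0.21660 -0.11925]
  R  [-0.24155 +0.93222 -0.26947]
  R  [+0.05280 +0.28991 +0.95560]
t = (+0.25204, +0.35543, +1.08506) m
tr R = 2.856770; θ = arccos((tr R − 1)/2) = 0.380753 rad = 21.816°
axis k = ((R−Rᵀ)₃₂, (R−Rᵀ)₁₃, (R−Rᵀ)₂₁) / (2 sinθ) = (+0.752615, -0.231483, -0.616430)
rvec = θ·k = (+0.286561, -0.088138, -0.234708)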